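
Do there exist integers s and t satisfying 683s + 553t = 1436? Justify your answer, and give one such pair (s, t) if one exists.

Since gcd(683, 553) = 1, every integer is an integer combination of 683 and 553.
Run the Euclidean algorithm on 683 and 553: 683 = 1·553 + 130, 553 = 4·130 + 33, 130 = 3·33 + 31, 33 = 1·31 + 2, 31 = 15·2 + 1, 2 = 2·1 + 0.
Unwinding: 1 = 31 − 15·2 = 31 − 15·(33 − 1·31) = −15·33 + 16·31 = −15·33 + 16·(130 − 3·33) = 16·130 − 63·33 = 16·130 − 63·(553 − 4·130) = −63·553 + 268·130 = −63·553 + 268·(683 − 1·553) = 268·683 − 331·553, i.e. 683·268 + 553·(-331) = 1.
Multiplying through by 1436: s = 268·1436 = 384848, t = (-331)·1436 = -475316 is a solution.
Subtracting 695·553 from s and adding 695·683 to t gives the tidier solution (513, -631).
Indeed 683·513 + 553·(-631) = 350379 − 348943 = 1436.

s = 513, t = -631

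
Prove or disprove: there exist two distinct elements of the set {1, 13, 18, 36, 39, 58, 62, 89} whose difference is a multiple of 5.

Reduce each element mod 5: 1↦1, 13↦3, 18↦3, 36↦1, 39↦4, 58↦3, 62↦2, 89↦4. The residue 1 repeats (at 1 and 36), and 36 − 1 = 35 = 7·5.

1 and 36 are such a pair.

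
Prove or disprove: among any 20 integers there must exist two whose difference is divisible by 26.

No; for instance {34, 35, 36, 37, 38, 39, 40, 41, 42, 43, 44, 45, 46, 47, 48, 49, 50, 51, 52, 53} is a counterexample.

Consider the 20 integers 34, 35, …, 53. They lie in distinct residue classes modulo 26, since 20 ≤ 26.
Any two of them differ by at most 19 < 26 and by at least 1, so no difference is a multiple of 26.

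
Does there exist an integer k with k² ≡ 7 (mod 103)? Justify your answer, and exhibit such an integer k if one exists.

Take k = 25. Then 25² = 625 = 6·103 + 7, so 25² ≡ 7 (mod 103).

k = 25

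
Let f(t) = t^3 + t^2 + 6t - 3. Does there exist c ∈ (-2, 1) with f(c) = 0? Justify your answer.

Such a root exists.

f(-2) = -19 and f(1) = 5, which have opposite signs.
f is continuous everywhere (it is a polynomial), in particular on [-2, 1].
By the Intermediate Value Theorem f must vanish at some point of (-2, 1).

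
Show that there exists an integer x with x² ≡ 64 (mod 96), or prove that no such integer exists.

x = 64 works: 64² = 4096, and 4096 − 64 = 4032 = 42·96.

x = 64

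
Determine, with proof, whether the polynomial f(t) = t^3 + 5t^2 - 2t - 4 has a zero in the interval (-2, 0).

Yes, f has a root in the interval.

f(-2) = 12 and f(0) = -4, which have opposite signs.
f is continuous everywhere (it is a polynomial), in particular on [-2, 0].
By the Intermediate Value Theorem, f takes the value 0 somewhere in the open interval.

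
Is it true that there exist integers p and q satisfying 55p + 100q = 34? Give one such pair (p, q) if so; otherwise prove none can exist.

gcd(55, 100) = 5, so every integer of the form 55p + 100q is a multiple of 5.
However 34 leaves remainder 4 on division by 5.
Hence no integers p, q satisfy the equation.

There are no such integers.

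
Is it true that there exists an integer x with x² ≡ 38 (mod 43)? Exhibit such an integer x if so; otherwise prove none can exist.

Take x = 9. Then 9² = 81 = 1·43 + 38, so 9² ≡ 38 (mod 43).

x = 9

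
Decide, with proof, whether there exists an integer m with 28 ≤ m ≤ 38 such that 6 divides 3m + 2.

No such integer m in that range exists.

At m = 28, 3·28 + 2 = 86 ≡ 2 (mod 6), and each step in m adds 3, giving residues 2, 5, 2, 5, 2, 5, 2, 5, 2, 5, 2 for m = 28, 29, …, 38.
The residue 0 does not occur, so no m in [28, 38] makes 3m + 2 a multiple of 6.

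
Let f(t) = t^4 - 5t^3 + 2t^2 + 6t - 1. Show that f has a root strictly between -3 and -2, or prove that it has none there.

The endpoint values f(-3) = 215 and f(-2) = 51 are both positive. Claim: f(t) > 0 for every t in (-3, -2).
Substitute t = -2 − u, where 0 < u < 1 on the interval. Expanding, f(-2 − u) = u^4 + 13u^3 + 56u^2 + 94u + 51.
All 5 nonzero coefficients of this polynomial in u are positive; hence for u > 0 the value is a sum of positive terms (the constant 51 among them).
So f is strictly positive on (-3, -2); no root exists in the interval.

No.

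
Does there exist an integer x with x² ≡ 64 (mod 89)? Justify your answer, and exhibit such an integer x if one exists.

x = 8

Take x = 8. Then 8² = 64, and since 0 ≤ 64 < 89 this is already reduced: 8² ≡ 64 (mod 89).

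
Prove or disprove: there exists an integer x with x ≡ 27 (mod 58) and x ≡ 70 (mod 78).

Both moduli are multiples of 2 = gcd(58, 78), so any solution would satisfy x ≡ 27 and x ≡ 70 modulo 2 simultaneously.
However 27 ≡ 1 and 70 ≡ 0 (mod 2), and 1 ≠ 0.
Hence the system has no solution.

There is no such integer.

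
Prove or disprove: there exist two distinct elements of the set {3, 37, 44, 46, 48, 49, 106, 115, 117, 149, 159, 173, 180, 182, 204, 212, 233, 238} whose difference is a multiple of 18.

There is no such pair.

Residues mod 18: 3↦3, 37↦1, 44↦8, 46↦10, 48↦12, 49↦13, 106↦16, 115↦7, 117↦9, 149↦5, 159↦15, 173↦11, 180↦0, 182↦2, 204↦6, 212↦14, 233↦17, 238↦4.
No residue repeats among the 18 elements, so no pair has difference ≡ 0 (mod 18).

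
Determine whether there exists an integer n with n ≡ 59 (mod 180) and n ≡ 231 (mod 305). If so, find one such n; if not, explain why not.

Both moduli are multiples of 5 = gcd(180, 305), so any solution would satisfy n ≡ 59 and n ≡ 231 modulo 5 simultaneously.
However 59 ≡ 4 and 231 ≡ 1 (mod 5), and 4 ≠ 1.
So no integer satisfies both congruences.

There is no such integer.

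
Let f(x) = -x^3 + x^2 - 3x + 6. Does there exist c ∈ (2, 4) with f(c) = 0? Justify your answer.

Evaluate at the endpoints: f(2) = -4, f(4) = -54 — same sign (negative).
f'(x) = -3x^2 + 2x - 3 has discriminant 2² − 4·(-3)·(-3) = -32 < 0, so f' has no real roots and is negative for every real x.
So f is strictly decreasing; between 2 and 4 its values lie between f(2) = -4 and f(4) = -54, all negative. Therefore f has no root in (2, 4).

f has no root in that interval.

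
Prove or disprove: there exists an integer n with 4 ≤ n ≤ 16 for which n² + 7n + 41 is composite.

At n = 13: 13² + 7·13 + 41 = 301 = 7·43, which is composite.

n = 13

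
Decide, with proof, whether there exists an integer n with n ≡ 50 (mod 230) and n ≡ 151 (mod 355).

gcd(230, 355) = 5. If n ≡ 50 (mod 230) and n ≡ 151 (mod 355), then n ≡ 50 (mod 5) and n ≡ 151 (mod 5).
But 50 mod 5 = 0 while 151 mod 5 = 1, a contradiction.
Hence the system has no solution.

There is no such integer.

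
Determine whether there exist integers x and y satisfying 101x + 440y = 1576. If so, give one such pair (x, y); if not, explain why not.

x = 216, y = -46

101 and 440 are coprime, so 101x + 440y ranges over all of ℤ.
Run the Euclidean algorithm on 440 and 101: 440 = 4·101 + 36, 101 = 2·36 + 29, 36 = 1·29 + 7, 29 = 4·7 + 1, 7 = 7·1 + 0.
Back-substituting, 1 = 29 − 4·7 = 29 − 4·(36 − 1·29) = −4·36 + 5·29 = −4·36 + 5·(101 − 2·36) = 5·101 − 14·36 = 5·101 − 14·(440 − 4·101) = −14·440 + 61·101; that is, 101·61 + 440·(-14) = 1.
Scaling by 1576 gives the particular solution (x, y) = (96136, -22064).
Subtracting 218·440 from x and adding 218·101 to y gives the tidier solution (216, -46).
Check: 101·216 + 440·(-46) = 21816 − 20240 = 1576. ✓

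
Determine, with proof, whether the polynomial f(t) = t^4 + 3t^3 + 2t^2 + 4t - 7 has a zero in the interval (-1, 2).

f(-1) = -11 and f(2) = 49, which have opposite signs.
As a polynomial, f is continuous on every closed interval.
By the Intermediate Value Theorem f must vanish at some point of (-1, 2).

Yes, f has a root in the interval.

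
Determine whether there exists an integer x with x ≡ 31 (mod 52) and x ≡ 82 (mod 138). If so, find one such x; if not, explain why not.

There is no such integer.

gcd(52, 138) = 2. If x ≡ 31 (mod 52) and x ≡ 82 (mod 138), then x ≡ 31 (mod 2) and x ≡ 82 (mod 2).
These are incompatible: 31 − 82 = -51 is not divisible by 2.
Hence the system has no solution.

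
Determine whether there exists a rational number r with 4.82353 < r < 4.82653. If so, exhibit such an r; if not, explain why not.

Look for a denominator N such that an integer falls strictly between N·4.82353 and N·4.82653. N = 23 works: 23·4.82353 = 110.94119 < 111 < 111.01019 = 23·4.82653.
So r = 111/23 works: it is a ratio of integers, and dividing 23·4.82353 < 111 < 23·4.82653 through by 23 gives 4.82353 < 111/23 < 4.82653.

r = 111/23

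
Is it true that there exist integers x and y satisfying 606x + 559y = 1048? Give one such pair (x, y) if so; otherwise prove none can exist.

Since gcd(606, 559) = 1, every integer is an integer combination of 606 and 559.
Dividing repeatedly: 606 = 1·559 + 47, 559 = 11·47 + 42, 47 = 1·42 + 5, 42 = 8·5 + 2, 5 = 2·2 + 1, 2 = 2·1 + 0.
Unwinding: 1 = 5 − 2·2 = 5 − 2·(42 − 8·5) = −2·42 + 17·5 = −2·42 + 17·(47 − 1·42) = 17·47 − 19·42 = 17·47 − 19·(559 − 11·47) = −19·559 + 226·47 = −19·559 + 226·(606 − 1·559) = 226·606 − 245·559, i.e. 606·226 + 559·(-245) = 1.
Times 1048: 606·236848 + 559·(-256760) = 1048, so (236848, -256760) solves it.
Shifting by a multiple of (559, −606) keeps it a solution: x = 236848 − 423·559 = 391, y = -256760 + 423·606 = -422.
Check: 606·391 + 559·(-422) = 236946 − 235898 = 1048. ✓

x = 391, y = -422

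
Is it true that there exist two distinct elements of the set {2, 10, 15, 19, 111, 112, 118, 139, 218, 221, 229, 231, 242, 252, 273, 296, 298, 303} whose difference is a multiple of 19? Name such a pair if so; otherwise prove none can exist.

There is no such pair.

Residues mod 19: 2↦2, 10↦10, 15↦15, 19↦0, 111↦16, 112↦17, 118↦4, 139↦6, 218↦9, 221↦12, 229↦1, 231↦3, 242↦14, 252↦5, 273↦7, 296↦11, 298↦13, 303↦18.
These 18 residues are pairwise different, hence no difference of two elements is divisible by 19.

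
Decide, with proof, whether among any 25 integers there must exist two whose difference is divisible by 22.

Yes.

Each integer lies in one of the 22 residue classes modulo 22.
With 25 integers and only 22 classes, the pigeonhole principle forces two of them, say a and b, into the same class.
Their difference a − b is then a multiple of 22.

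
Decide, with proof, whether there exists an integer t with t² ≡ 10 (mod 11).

There is no such integer.

Computing t² mod 11 for t = 0, 1, …, 5 (enough, by the symmetry t ↦ 11 − t) gives 0, 1, 4, 9, 5, 3.
So the quadratic residues mod 11 are {0, 1, 3, 4, 5, 9}, and 10 is not among them.
Hence no integer t has t² ≡ 10 (mod 11).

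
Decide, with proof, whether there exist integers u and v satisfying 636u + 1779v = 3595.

No such integers exist.

Any value of 636u + 1779v is a multiple of gcd(636, 1779) = 3.
But 3595 is not a multiple of 3 (it leaves remainder 1).
So the equation is unsolvable over ℤ.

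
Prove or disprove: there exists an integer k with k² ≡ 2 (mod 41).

k = 24

Take k = 24. Then 24² = 576 = 14·41 + 2, so 24² ≡ 2 (mod 41).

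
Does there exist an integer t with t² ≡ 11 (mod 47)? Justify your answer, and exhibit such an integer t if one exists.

No, no such integer exists.

47 is prime, so by Euler's criterion 11 is a square mod 47 iff 11^((47−1)/2) = 11^23 ≡ 1 (mod 47).
Squaring successively (mod 47): 11^2 = 121 ≡ 27; 11^4 ≡ 27² = 729 ≡ 24; 11^8 ≡ 24² = 576 ≡ 12; 11^16 ≡ 12² = 144 ≡ 3.
Since 23 = 16 + 4 + 2 + 1, 11^23 ≡ 3 · 24 · 27 · 11; multiplying out mod 47: 3·24 = 72 ≡ 25, then 25·27 = 675 ≡ 17, then 17·11 = 187 ≡ 46. Thus 11^23 ≡ 46 ≡ −1 (mod 47).
The value −1 means 11 is a non-residue modulo 47, so t² ≡ 11 (mod 47) is impossible.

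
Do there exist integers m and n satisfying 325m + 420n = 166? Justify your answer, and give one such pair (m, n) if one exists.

No, no such integers exist.

Any value of 325m + 420n is a multiple of gcd(325, 420) = 5.
But 166 is not a multiple of 5 (it leaves remainder 1).
So the equation is unsolvable over ℤ.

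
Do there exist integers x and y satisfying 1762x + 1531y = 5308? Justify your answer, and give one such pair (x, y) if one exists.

Since gcd(1762, 1531) = 1, every integer is an integer combination of 1762 and 1531.
Dividing repeatedly: 1762 = 1·1531 + 231, 1531 = 6·231 + 145, 231 = 1·145 + 86, 145 = 1·86 + 59, 86 = 1·59 + 27, 59 = 2·27 + 5, 27 = 5·5 + 2, 5 = 2·2 + 1, 2 = 2·1 + 0.
Back-substituting, 1 = 5 − 2·2 = 5 − 2·(27 − 5·5) = −2·27 + 11·5 = −2·27 + 11·(59 − 2·27) = 11·59 − 24·27 = 11·59 − 24·(86 − 1·59) = −24·86 + 35·59 = −24·86 + 35·(145 − 1·86) = 35·145 − 59·86 = 35·145 − 59·(231 − 1·145) = −59·231 + 94·145 = −59·231 + 94·(1531 − 6·231) = 94·1531 − 623·231 = 94·1531 − 623·(1762 − 1·1531) = −623·1762 + 717·1531; that is, 1762·(-623) + 1531·717 = 1.
Times 5308: 1762·(-3306884) + 1531·3805836 = 5308, so (-3306884, 3805836) solves it.
Adding 2160·1531 to x and subtracting 2160·1762 from y gives the tidier solution (76, -84).
Check: 1762·76 + 1531·(-84) = 133912 − 128604 = 5308. ✓

x = 76, y = -84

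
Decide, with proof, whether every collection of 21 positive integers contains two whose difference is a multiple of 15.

Partition the integers by their residue mod 15; there are 15 classes.
With 21 integers and only 15 classes, the pigeonhole principle forces two of them, say a and b, into the same class.
Then a ≡ b (mod 15), i.e. 15 ∣ (a − b).

Yes.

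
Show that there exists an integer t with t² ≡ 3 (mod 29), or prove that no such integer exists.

Apply Euler's criterion with the prime 29: 3 is a quadratic residue iff 3^14 ≡ 1 (mod 29), and a non-residue iff it is ≡ −1.
Repeated squaring mod 29: 3^2 = 9 ≡ 9; 3^4 ≡ 9² = 81 ≡ 23; 3^8 ≡ 23² = 529 ≡ 7.
Since 14 = 8 + 4 + 2, 3^14 ≡ 7 · 23 · 9; multiplying out mod 29: 7·23 = 161 ≡ 16, then 16·9 = 144 ≡ 28. Thus 3^14 ≡ 28 ≡ −1 (mod 29).
The value −1 means 3 is a non-residue modulo 29, so t² ≡ 3 (mod 29) is impossible.

There is no such integer.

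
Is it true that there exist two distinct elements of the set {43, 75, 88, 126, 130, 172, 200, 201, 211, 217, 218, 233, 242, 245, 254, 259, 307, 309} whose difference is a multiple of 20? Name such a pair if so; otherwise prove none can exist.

Residues mod 20: 43↦3, 75↦15, 88↦8, 126↦6, 130↦10, 172↦12, 200↦0, 201↦1, 211↦11, 217↦17, 218↦18, 233↦13, 242↦2, 245↦5, 254↦14, 259↦19, 307↦7, 309↦9.
All 18 residues are distinct, so no two elements differ by a multiple of 20.

No, no such pair exists.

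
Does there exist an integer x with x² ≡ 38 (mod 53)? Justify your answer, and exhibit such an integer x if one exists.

x = 12 works: 12² = 144, and 144 − 38 = 106 = 2·53.

x = 12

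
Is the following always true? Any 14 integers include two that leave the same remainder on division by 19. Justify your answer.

No, the set {37, 38, 39, 40, 41, 42, 43, 44, 45, 46, 47, 48, 49, 50} is a counterexample.

Consider the 14 integers 37, 38, …, 50. They lie in distinct residue classes modulo 19, since 14 ≤ 19.
So no two of them leave the same remainder on division by 19; the claim fails for this set.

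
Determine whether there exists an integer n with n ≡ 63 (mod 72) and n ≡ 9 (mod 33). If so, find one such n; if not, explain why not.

n = 207

The moduli are not coprime: gcd(72, 33) = 3. Compatibility requires 3 ∣ (9 − 63) = -54, which holds, so solutions exist.
List candidates n ≡ 63 (mod 72): 63, 135, 207. Modulo 33 these are 30, 3, 9; 207 gives 9 as required.
Indeed 207 ≡ 63 (mod 72) and 207 ≡ 9 (mod 33).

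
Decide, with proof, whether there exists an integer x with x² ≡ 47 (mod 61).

x = 48 works: 48² = 2304, and 2304 − 47 = 2257 = 37·61.

x = 48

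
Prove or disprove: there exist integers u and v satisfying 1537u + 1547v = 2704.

u = 39, v = -37

Since gcd(1537, 1547) = 1, every integer is an integer combination of 1537 and 1547.
Euclidean algorithm: 1547 = 1·1537 + 10, 1537 = 153·10 + 7, 10 = 1·7 + 3, 7 = 2·3 + 1, 3 = 3·1 + 0.
Working back up the chain: 1 = 7 − 2·3 = 7 − 2·(10 − 1·7) = −2·10 + 3·7 = −2·10 + 3·(1537 − 153·10) = 3·1537 − 461·10 = 3·1537 − 461·(1547 − 1·1537) = −461·1547 + 464·1537. So 1537·464 + 1547·(-461) = 1.
Times 2704: 1537·1254656 + 1547·(-1246544) = 2704, so (1254656, -1246544) solves it.
Shifting by a multiple of (1547, −1537) keeps it a solution: u = 1254656 − 811·1547 = 39, v = -1246544 + 811·1537 = -37.
Check: 1537·39 + 1547·(-37) = 59943 − 57239 = 2704. ✓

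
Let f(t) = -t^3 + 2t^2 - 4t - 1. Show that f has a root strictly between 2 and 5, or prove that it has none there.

No.

f(2) = -9 and f(5) = -96, both negative.
f'(t) = -3t^2 + 4t - 4 has discriminant 4² − 4·(-3)·(-4) = -32 < 0, so f' has no real roots and is negative for every real t.
Hence f is strictly decreasing on ℝ, and in particular on [2, 5]. A strictly monotone function with same-sign endpoint values stays negative on the whole interval, so f has no zero in (2, 5).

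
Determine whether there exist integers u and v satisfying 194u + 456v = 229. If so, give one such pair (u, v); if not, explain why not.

gcd(194, 456) = 2, so every integer of the form 194u + 456v is a multiple of 2.
However 229 leaves remainder 1 on division by 2.
So the equation is unsolvable over ℤ.

No such integers exist.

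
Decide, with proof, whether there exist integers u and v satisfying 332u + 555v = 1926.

u = 183, v = -106

332 and 555 are coprime, so 332u + 555v ranges over all of ℤ.
Euclidean algorithm: 555 = 1·332 + 223, 332 = 1·223 + 109, 223 = 2·109 + 5, 109 = 21·5 + 4, 5 = 1·4 + 1, 4 = 4·1 + 0.
Working back up the chain: 1 = 5 − 1·4 = 5 − (109 − 21·5) = −109 + 22·5 = −109 + 22·(223 − 2·109) = 22·223 − 45·109 = 22·223 − 45·(332 − 1·223) = −45·332 + 67·223 = −45·332 + 67·(555 − 1·332) = 67·555 − 112·332. So 332·(-112) + 555·67 = 1.
Times 1926: 332·(-215712) + 555·129042 = 1926, so (-215712, 129042) solves it.
The general solution is u = -215712 + 555k, v = 129042 − 332k; taking k = 389 gives the smaller pair u = 183, v = -106.
Check: 332·183 + 555·(-106) = 60756 − 58830 = 1926. ✓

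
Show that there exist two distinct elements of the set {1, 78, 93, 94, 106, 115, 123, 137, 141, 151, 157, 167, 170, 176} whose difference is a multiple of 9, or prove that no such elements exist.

78 mod 9 = 6 and 123 mod 9 = 6, so 123 − 78 = 45 = 5·9.

Yes: 78 and 123.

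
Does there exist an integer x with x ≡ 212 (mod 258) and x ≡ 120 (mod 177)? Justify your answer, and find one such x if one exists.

gcd(258, 177) = 3. If x ≡ 212 (mod 258) and x ≡ 120 (mod 177), then x ≡ 212 (mod 3) and x ≡ 120 (mod 3).
However 212 ≡ 2 and 120 ≡ 0 (mod 3), and 2 ≠ 0.
So no integer satisfies both congruences.

No such integer exists.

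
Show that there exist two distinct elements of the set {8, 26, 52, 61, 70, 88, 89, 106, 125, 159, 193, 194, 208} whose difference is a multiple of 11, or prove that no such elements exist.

Yes: 8 and 52.

Reduce each element mod 11: 8↦8, 26↦4, 52↦8, 61↦6, 70↦4, 88↦0, 89↦1, 106↦7, 125↦4, 159↦5, 193↦6, 194↦7, 208↦10. The residue 8 repeats (at 8 and 52), and 52 − 8 = 44 = 4·11.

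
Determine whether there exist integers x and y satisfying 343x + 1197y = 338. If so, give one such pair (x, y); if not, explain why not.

Any value of 343x + 1197y is a multiple of gcd(343, 1197) = 7.
But 338 = 7·48 + 2, so 7 ∤ 338.
Therefore 343x + 1197y = 338 has no solution in integers.

No, no such integers exist.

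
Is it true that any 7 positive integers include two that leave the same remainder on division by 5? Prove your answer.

Each integer lies in one of the 5 residue classes modulo 5.
Since 7 > 5, two of the 7 integers must share a residue class by the pigeonhole principle; call them a and b.
So a and b have equal remainders mod 5, which is exactly what was to be shown.

Yes.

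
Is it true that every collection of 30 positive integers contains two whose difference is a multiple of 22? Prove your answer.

Each integer lies in one of the 22 residue classes modulo 22.
Placing 30 integers into 22 classes, some class receives at least two — say a and b.
Their difference a − b is then a multiple of 22.

Yes, this is always true.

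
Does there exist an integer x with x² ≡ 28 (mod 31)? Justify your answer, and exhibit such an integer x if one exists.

Take x = 11. Then 11² = 121 = 3·31 + 28, so 11² ≡ 28 (mod 31).

x = 11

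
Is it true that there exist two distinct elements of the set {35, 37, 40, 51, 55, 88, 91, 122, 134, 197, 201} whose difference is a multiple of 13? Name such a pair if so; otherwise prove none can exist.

No such pair exists.

Reduce each element modulo 13: 35↦9, 37↦11, 40↦1, 51↦12, 55↦3, 88↦10, 91↦0, 122↦5, 134↦4, 197↦2, 201↦6.
These 11 residues are pairwise different, hence no difference of two elements is divisible by 13.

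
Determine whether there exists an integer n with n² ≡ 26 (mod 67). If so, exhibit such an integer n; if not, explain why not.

Take n = 48. Then 48² = 2304 = 34·67 + 26, so 48² ≡ 26 (mod 67).

n = 48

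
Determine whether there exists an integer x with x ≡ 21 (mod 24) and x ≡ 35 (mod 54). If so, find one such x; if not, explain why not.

No, no such integer exists.

gcd(24, 54) = 6. If x ≡ 21 (mod 24) and x ≡ 35 (mod 54), then x ≡ 21 (mod 6) and x ≡ 35 (mod 6).
These are incompatible: 21 − 35 = -14 is not divisible by 6.
Therefore no such x exists.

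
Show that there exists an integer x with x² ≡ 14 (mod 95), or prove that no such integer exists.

Since 19 ∣ 95, a solution of x² ≡ 14 (mod 95) would also satisfy x² ≡ 14 (mod 19).
Squares mod 19 repeat after x = 9 (as (−x)² = x²); for x = 0..9 they are 0, 1, 4, 9, 16, 6, 17, 11, 7, 5.
The set of squares mod 19 is therefore {0, 1, 4, 5, 6, 7, 9, 11, 16, 17}, which does not contain 14.
Hence no integer x has x² ≡ 14 (mod 95).

No, no such integer exists.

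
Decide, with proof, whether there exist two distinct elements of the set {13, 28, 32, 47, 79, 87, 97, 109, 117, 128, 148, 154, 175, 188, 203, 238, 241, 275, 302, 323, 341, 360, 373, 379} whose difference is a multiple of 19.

13 mod 19 = 13 and 32 mod 19 = 13, so 32 − 13 = 19 = 1·19.

13 and 32 are such a pair.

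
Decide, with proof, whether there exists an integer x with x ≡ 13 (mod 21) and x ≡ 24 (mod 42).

Reduce both congruences modulo 21, which divides 21 and 42: they say x ≡ 13 (mod 21) and x ≡ 24 (mod 21).
These are incompatible: 13 − 24 = -11 is not divisible by 21.
Therefore no such x exists.

No, no such integer exists.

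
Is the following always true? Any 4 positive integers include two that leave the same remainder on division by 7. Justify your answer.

Consider the 4 integers 4, 5, 6, 7. They lie in distinct residue classes modulo 7, since 4 ≤ 7.
So no two of them leave the same remainder on division by 7; the claim fails for this set.

No, the set {4, 5, 6, 7} is a counterexample.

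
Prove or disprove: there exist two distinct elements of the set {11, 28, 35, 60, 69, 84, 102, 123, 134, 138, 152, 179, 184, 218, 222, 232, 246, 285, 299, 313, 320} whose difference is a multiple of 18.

Yes: 11 and 299.

Reduce each element mod 18: 11↦11, 28↦10, 35↦17, 60↦6, 69↦15, 84↦12, 102↦12, 123↦15, 134↦8, 138↦12, 152↦8, 179↦17, 184↦4, 218↦2, 222↦6, 232↦16, 246↦12, 285↦15, 299↦11, 313↦7, 320↦14. The residue 11 repeats (at 11 and 299), and 299 − 11 = 288 = 16·18.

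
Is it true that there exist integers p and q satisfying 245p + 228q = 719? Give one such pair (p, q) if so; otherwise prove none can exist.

Since gcd(245, 228) = 1, every integer is an integer combination of 245 and 228.
Euclidean algorithm: 245 = 1·228 + 17, 228 = 13·17 + 7, 17 = 2·7 + 3, 7 = 2·3 + 1, 3 = 3·1 + 0.
Back-substituting, 1 = 7 − 2·3 = 7 − 2·(17 − 2·7) = −2·17 + 5·7 = −2·17 + 5·(228 − 13·17) = 5·228 − 67·17 = 5·228 − 67·(245 − 1·228) = −67·245 + 72·228; that is, 245·(-67) + 228·72 = 1.
Times 719: 245·(-48173) + 228·51768 = 719, so (-48173, 51768) solves it.
Adding 212·228 to p and subtracting 212·245 from q gives the tidier solution (163, -172).
Indeed 245·163 + 228·(-172) = 39935 − 39216 = 719.

p = 163, q = -172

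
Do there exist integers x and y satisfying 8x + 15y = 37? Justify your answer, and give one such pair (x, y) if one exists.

8 and 15 are coprime, so 8x + 15y ranges over all of ℤ.
Dividing repeatedly: 15 = 1·8 + 7, 8 = 1·7 + 1, 7 = 7·1 + 0.
Back-substituting, 1 = 8 − 1·7 = 8 − (15 − 1·8) = −15 + 2·8; that is, 8·2 + 15·(-1) = 1.
Scaling by 37 gives the particular solution (x, y) = (74, -37).
The general solution is x = 74 + 15k, y = -37 − 8k; taking k = -4 gives the smaller pair x = 14, y = -5.
Indeed 8·14 + 15·(-5) = 112 − 75 = 37.

x = 14, y = -5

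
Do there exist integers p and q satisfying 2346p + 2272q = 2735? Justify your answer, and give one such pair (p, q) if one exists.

Any value of 2346p + 2272q is a multiple of gcd(2346, 2272) = 2.
However 2735 leaves remainder 1 on division by 2.
Hence no integers p, q satisfy the equation.

There are no such integers.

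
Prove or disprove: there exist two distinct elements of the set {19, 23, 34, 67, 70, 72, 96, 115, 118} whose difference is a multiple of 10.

Residues mod 10: 19↦9, 23↦3, 34↦4, 67↦7, 70↦0, 72↦2, 96↦6, 115↦5, 118↦8.
All 9 residues are distinct, so no two elements differ by a multiple of 10.

No such pair exists.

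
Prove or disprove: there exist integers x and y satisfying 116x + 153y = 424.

116 and 153 are coprime, so 116x + 153y ranges over all of ℤ.
Run the Euclidean algorithm on 153 and 116: 153 = 1·116 + 37, 116 = 3·37 + 5, 37 = 7·5 + 2, 5 = 2·2 + 1, 2 = 2·1 + 0.
Back-substituting, 1 = 5 − 2·2 = 5 − 2·(37 − 7·5) = −2·37 + 15·5 = −2·37 + 15·(116 − 3·37) = 15·116 − 47·37 = 15·116 − 47·(153 − 1·116) = −47·153 + 62·116; that is, 116·62 + 153·(-47) = 1.
Multiplying through by 424: x = 62·424 = 26288, y = (-47)·424 = -19928 is a solution.
Subtracting 171·153 from x and adding 171·116 to y gives the tidier solution (125, -92).
Check: 116·125 + 153·(-92) = 14500 − 14076 = 424. ✓

x = 125, y = -92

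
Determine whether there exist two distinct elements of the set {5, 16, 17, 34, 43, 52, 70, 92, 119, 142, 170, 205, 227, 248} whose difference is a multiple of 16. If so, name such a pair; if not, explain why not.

No such pair exists.

Reduce each element modulo 16: 5↦5, 16↦0, 17↦1, 34↦2, 43↦11, 52↦4, 70↦6, 92↦12, 119↦7, 142↦14, 170↦10, 205↦13, 227↦3, 248↦8.
All 14 residues are distinct, so no two elements differ by a multiple of 16.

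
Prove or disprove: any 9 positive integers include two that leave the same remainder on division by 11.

No; for instance {52, 53, 54, 55, 56, 57, 58, 59, 60} is a counterexample.

Consider the 9 integers 52, 53, …, 60. They lie in distinct residue classes modulo 11, since 9 ≤ 11.
So no two of them leave the same remainder on division by 11; the claim fails for this set.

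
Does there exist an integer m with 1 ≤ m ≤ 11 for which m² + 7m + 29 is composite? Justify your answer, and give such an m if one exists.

No, no such integer m in that range exists.

The values for m = 1, 2, …, 11 are 37, 47, 59, 73, 89, 107, 127, 149, 173, 199, 227, and each of these is prime.
So no value in the range makes the expression composite.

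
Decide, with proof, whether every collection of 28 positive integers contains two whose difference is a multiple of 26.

Each integer lies in one of the 26 residue classes modulo 26.
Placing 28 integers into 26 classes, some class receives at least two — say a and b.
Then a ≡ b (mod 26), i.e. 26 ∣ (a − b).

Yes, this is always true.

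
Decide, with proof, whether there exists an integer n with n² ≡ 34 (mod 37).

Take n = 21. Then 21² = 441 = 11·37 + 34, so 21² ≡ 34 (mod 37).

n = 21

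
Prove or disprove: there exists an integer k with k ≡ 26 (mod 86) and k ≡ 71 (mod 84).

Both moduli are multiples of 2 = gcd(86, 84), so any solution would satisfy k ≡ 26 and k ≡ 71 modulo 2 simultaneously.
These are incompatible: 26 − 71 = -45 is not divisible by 2.
Therefore no such k exists.

There is no such integer.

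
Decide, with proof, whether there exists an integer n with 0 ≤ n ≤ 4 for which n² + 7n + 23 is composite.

The values for n = 0, 1, …, 4 are 23, 31, 41, 53, 67, and each of these is prime.
So no value in the range makes the expression composite.

No, no such integer n in that range exists.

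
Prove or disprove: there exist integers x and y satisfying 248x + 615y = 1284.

x = 273, y = -108

Since gcd(248, 615) = 1, every integer is an integer combination of 248 and 615.
Dividing repeatedly: 615 = 2·248 + 119, 248 = 2·119 + 10, 119 = 11·10 + 9, 10 = 1·9 + 1, 9 = 9·1 + 0.
Back-substituting, 1 = 10 − 1·9 = 10 − (119 − 11·10) = −119 + 12·10 = −119 + 12·(248 − 2·119) = 12·248 − 25·119 = 12·248 − 25·(615 − 2·248) = −25·615 + 62·248; that is, 248·62 + 615·(-25) = 1.
Multiplying through by 1284: x = 62·1284 = 79608, y = (-25)·1284 = -32100 is a solution.
The general solution is x = 79608 + 615k, y = -32100 − 248k; taking k = -129 gives the smaller pair x = 273, y = -108.
Check: 248·273 + 615·(-108) = 67704 − 66420 = 1284. ✓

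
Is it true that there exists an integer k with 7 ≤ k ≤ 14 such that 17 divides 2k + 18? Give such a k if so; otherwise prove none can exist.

k = 8

k = 8 works, since 2·8 + 18 = 34 = 2·17.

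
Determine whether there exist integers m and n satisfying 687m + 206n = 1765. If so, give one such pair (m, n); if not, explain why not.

Since gcd(687, 206) = 1, every integer is an integer combination of 687 and 206.
Euclidean algorithm: 687 = 3·206 + 69, 206 = 2·69 + 68, 69 = 1·68 + 1, 68 = 68·1 + 0.
Unwinding: 1 = 69 − 1·68 = 69 − (206 − 2·69) = −206 + 3·69 = −206 + 3·(687 − 3·206) = 3·687 − 10·206, i.e. 687·3 + 206·(-10) = 1.
Times 1765: 687·5295 + 206·(-17650) = 1765, so (5295, -17650) solves it.
Subtracting 25·206 from m and adding 25·687 to n gives the tidier solution (145, -475).
Indeed 687·145 + 206·(-475) = 99615 − 97850 = 1765.

m = 145, n = -475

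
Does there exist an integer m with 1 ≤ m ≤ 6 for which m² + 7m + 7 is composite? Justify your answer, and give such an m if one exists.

m = 1

At m = 1: 1² + 7·1 + 7 = 15 = 3·5, which is composite.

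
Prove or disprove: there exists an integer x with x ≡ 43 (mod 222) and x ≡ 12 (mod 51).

No such integer exists.

Reduce both congruences modulo 3, which divides 222 and 51: they say x ≡ 43 (mod 3) and x ≡ 12 (mod 3).
These are incompatible: 43 − 12 = 31 is not divisible by 3.
Therefore no such x exists.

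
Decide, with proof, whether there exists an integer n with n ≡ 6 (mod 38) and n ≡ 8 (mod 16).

Here gcd(38, 16) = 2, and both 6 and 8 leave remainder 0 mod 2, so the system is consistent.
Step through n = 6, 6 + 38, 6 + 2·38, …: the values 6, 44, 82, 120 reduce mod 16 to 6, 12, 2, 8. The value 120 hits 8.
Check: 120 mod 38 = 6, 120 mod 16 = 8. ✓

n = 120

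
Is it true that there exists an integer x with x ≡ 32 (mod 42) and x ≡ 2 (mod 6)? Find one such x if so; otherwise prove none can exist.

x = 32

gcd(42, 6) = 6. A simultaneous solution exists iff 32 ≡ 2 (mod 6); here 32 mod 6 = 2 = 2 mod 6, so it does.
The smallest candidate x = 32 works directly: 32 ≡ 2 (mod 6).
Check: 32 mod 42 = 32, 32 mod 6 = 2. ✓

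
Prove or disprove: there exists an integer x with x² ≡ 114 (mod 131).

Take x = 30. Then 30² = 900 = 6·131 + 114, so 30² ≡ 114 (mod 131).

x = 30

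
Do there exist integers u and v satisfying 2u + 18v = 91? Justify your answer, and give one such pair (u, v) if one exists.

No such integers exist.

Both 2 and 18 are divisible by gcd(2, 18) = 2, hence so is any combination 2u + 18v.
But 91 is not a multiple of 2 (it leaves remainder 1).
Hence no integers u, v satisfy the equation.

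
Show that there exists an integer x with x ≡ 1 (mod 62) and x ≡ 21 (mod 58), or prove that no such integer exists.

x = 311

The moduli are not coprime: gcd(62, 58) = 2. Compatibility requires 2 ∣ (21 − 1) = 20, which holds, so solutions exist.
Step through x = 1, 1 + 62, 1 + 2·62, …: the values 1, 63, 125, 187, 249, 311 reduce mod 58 to 1, 5, 9, 13, 17, 21. The value 311 hits 21.
Verify: 311 = 5·62 + 1 and 311 = 5·58 + 21. ✓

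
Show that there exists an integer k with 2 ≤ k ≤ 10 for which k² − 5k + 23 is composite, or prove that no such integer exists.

The values for k = 2, 3, …, 10 are 17, 17, 19, 23, 29, 37, 47, 59, 73, and each of these is prime.
So no value in the range makes the expression composite.

No such integer k in that range exists.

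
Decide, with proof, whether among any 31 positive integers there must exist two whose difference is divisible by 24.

Partition the integers by their residue mod 24; there are 24 classes.
With 31 integers and only 24 classes, the pigeonhole principle forces two of them, say a and b, into the same class.
Their difference a − b is then a multiple of 24.

True.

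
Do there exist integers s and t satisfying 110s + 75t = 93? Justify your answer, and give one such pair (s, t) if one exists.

No such integers exist.

Any value of 110s + 75t is a multiple of gcd(110, 75) = 5.
But 93 is not a multiple of 5 (it leaves remainder 3).
Hence no integers s, t satisfy the equation.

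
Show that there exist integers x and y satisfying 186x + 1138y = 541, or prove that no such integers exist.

No, no such integers exist.

Any value of 186x + 1138y is a multiple of gcd(186, 1138) = 2.
But 541 = 2·270 + 1, so 2 ∤ 541.
Hence no integers x, y satisfy the equation.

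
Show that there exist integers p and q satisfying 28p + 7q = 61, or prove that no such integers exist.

No such integers exist.

gcd(28, 7) = 7, so every integer of the form 28p + 7q is a multiple of 7.
But 61 = 7·8 + 5, so 7 ∤ 61.
Hence no integers p, q satisfy the equation.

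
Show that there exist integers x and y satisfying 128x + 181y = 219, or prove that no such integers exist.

x = 71, y = -49

128 and 181 are coprime, so 128x + 181y ranges over all of ℤ.
Dividing repeatedly: 181 = 1·128 + 53, 128 = 2·53 + 22, 53 = 2·22 + 9, 22 = 2·9 + 4, 9 = 2·4 + 1, 4 = 4·1 + 0.
Unwinding: 1 = 9 − 2·4 = 9 − 2·(22 − 2·9) = −2·22 + 5·9 = −2·22 + 5·(53 − 2·22) = 5·53 − 12·22 = 5·53 − 12·(128 − 2·53) = −12·128 + 29·53 = −12·128 + 29·(181 − 1·128) = 29·181 − 41·128, i.e. 128·(-41) + 181·29 = 1.
Multiplying through by 219: x = (-41)·219 = -8979, y = 29·219 = 6351 is a solution.
Shifting by a multiple of (181, −128) keeps it a solution: x = -8979 + 50·181 = 71, y = 6351 − 50·128 = -49.
Indeed 128·71 + 181·(-49) = 9088 − 8869 = 219.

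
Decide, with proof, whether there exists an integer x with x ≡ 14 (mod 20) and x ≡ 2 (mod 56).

x = 114

The moduli are not coprime: gcd(20, 56) = 4. Compatibility requires 4 ∣ (2 − 14) = -12, which holds, so solutions exist.
The integers ≡ 14 (mod 20) are 14, 34, 54, 74, 94, 114, …; their remainders mod 56 are 14, 34, 54, 18, 38, 2, so x = 114 is the first that is ≡ 2 (mod 56).
Check: 114 mod 20 = 14, 114 mod 56 = 2. ✓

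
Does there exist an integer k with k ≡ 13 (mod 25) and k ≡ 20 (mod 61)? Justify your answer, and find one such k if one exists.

k = 813

The moduli 25 and 61 are coprime, so by the Chinese Remainder Theorem a unique solution modulo 1525 exists.
Write k = 13 + 25t and require 13 + 25t ≡ 20 (mod 61), i.e. 25t ≡ 7 (mod 61).
Note 25·22 = 550 ≡ 1 (mod 61) (as 550 − 1 = 9·61), so 25⁻¹ ≡ 22.
Therefore t ≡ 22·7 = 154 ≡ 32 (mod 61).
With t = 32: k = 13 + 25·32 = 813.
Verify: 813 = 32·25 + 13 and 813 = 13·61 + 20. ✓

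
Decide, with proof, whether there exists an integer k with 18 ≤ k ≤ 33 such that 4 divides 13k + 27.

k = 21

Try k = 21: 13·21 + 27 = 300 = 75·4, which is divisible by 4.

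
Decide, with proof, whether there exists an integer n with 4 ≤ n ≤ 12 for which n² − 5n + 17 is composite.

There is no such integer n in that range.

The values for n = 4, 5, …, 12 are 13, 17, 23, 31, 41, 53, 67, 83, 101, and each of these is prime.
So no value in the range makes the expression composite.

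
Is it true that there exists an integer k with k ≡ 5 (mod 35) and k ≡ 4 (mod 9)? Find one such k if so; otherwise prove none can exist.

k = 40

gcd(35, 9) = 1, so the Chinese Remainder Theorem guarantees exactly one residue class mod 315 satisfying both.
Any solution of the first congruence is k = 5 + 35t; substituting into the second, 35t ≡ 4 − 5 ≡ 8 (mod 9).
35 ≡ 8 (mod 9), so this reads 8t ≡ 8 (mod 9). To invert 8 modulo 9: 9 = 1·8 + 1, 8 = 8·1 + 0, and unwinding, 1 = 9 − 1·8. Thus 8⁻¹ ≡ -1 ≡ 8 (mod 9).
Therefore t ≡ 8·8 = 64 ≡ 1 (mod 9).
Taking t = 1 gives k = 5 + 35·1 = 40.
Check: 40 mod 35 = 5, 40 mod 9 = 4. ✓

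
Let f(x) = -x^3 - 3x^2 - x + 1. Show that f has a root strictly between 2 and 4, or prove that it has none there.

The endpoint values f(2) = -21 and f(4) = -115 are both negative. Claim: f(x) < 0 for every x in (2, 4).
Substitute x = 2 + u, where 0 < u < 2 on the interval. Expanding, f(2 + u) = -u^3 - 9u^2 - 25u - 21.
All 4 nonzero coefficients of this polynomial in u are negative; hence for u > 0 the value is a sum of negative terms (the constant -21 among them).
Therefore f(x) < 0 throughout (2, 4), and f has no zero there.

No.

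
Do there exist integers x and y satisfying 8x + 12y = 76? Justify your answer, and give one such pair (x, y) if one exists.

x = 2, y = 5

Since gcd(8, 12) = 4 and 76 = 4·19, Bézout's identity guarantees a solution.
Dividing through by 4 reduces the equation to 2x + 3y = 19.
Run the Euclidean algorithm on 3 and 2: 3 = 1·2 + 1, 2 = 2·1 + 0.
Unwinding: 1 = 3 − 1·2, i.e. 2·(-1) + 3·1 = 1.
Scaling by 19 gives the particular solution (x, y) = (-19, 19).
Shifting by a multiple of (3, −2) keeps it a solution: x = -19 + 7·3 = 2, y = 19 − 7·2 = 5.
Check: 8·2 + 12·5 = 16 + 60 = 76. ✓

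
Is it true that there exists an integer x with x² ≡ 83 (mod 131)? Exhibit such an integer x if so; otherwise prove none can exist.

Apply Euler's criterion with the prime 131: 83 is a quadratic residue iff 83^65 ≡ 1 (mod 131), and a non-residue iff it is ≡ −1.
Squaring successively (mod 131): 83^2 = 6889 ≡ 77; 83^4 ≡ 77² = 5929 ≡ 34; 83^8 ≡ 34² = 1156 ≡ 108; 83^16 ≡ 108² = 11664 ≡ 5; 83^32 ≡ 5² = 25 ≡ 25; 83^64 ≡ 25² = 625 ≡ 101.
Since 65 = 64 + 1, 83^65 ≡ 101 · 83; multiplying out mod 131: 101·83 = 8383 ≡ 130. Thus 83^65 ≡ 130 ≡ −1 (mod 131).
By Euler's criterion 83 is a quadratic non-residue mod 131: no x satisfies x² ≡ 83 (mod 131).

No, no such integer exists.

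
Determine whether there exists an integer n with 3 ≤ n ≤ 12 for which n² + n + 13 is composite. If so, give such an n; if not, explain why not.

n = 8

At n = 8: 8² + 8 + 13 = 85 = 5·17, which is composite.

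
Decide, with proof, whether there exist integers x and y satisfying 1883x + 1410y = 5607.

1883 and 1410 are coprime, so 1883x + 1410y ranges over all of ℤ.
Dividing repeatedly: 1883 = 1·1410 + 473, 1410 = 2·473 + 464, 473 = 1·464 + 9, 464 = 51·9 + 5, 9 = 1·5 + 4, 5 = 1·4 + 1, 4 = 4·1 + 0.
Back-substituting, 1 = 5 − 1·4 = 5 − (9 − 1·5) = −9 + 2·5 = −9 + 2·(464 − 51·9) = 2·464 − 103·9 = 2·464 − 103·(473 − 1·464) = −103·473 + 105·464 = −103·473 + 105·(1410 − 2·473) = 105·1410 − 313·473 = 105·1410 − 313·(1883 − 1·1410) = −313·1883 + 418·1410; that is, 1883·(-313) + 1410·418 = 1.
Multiplying through by 5607: x = (-313)·5607 = -1754991, y = 418·5607 = 2343726 is a solution.
Adding 1245·1410 to x and subtracting 1245·1883 from y gives the tidier solution (459, -609).
Indeed 1883·459 + 1410·(-609) = 864297 − 858690 = 5607.

x = 459, y = -609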